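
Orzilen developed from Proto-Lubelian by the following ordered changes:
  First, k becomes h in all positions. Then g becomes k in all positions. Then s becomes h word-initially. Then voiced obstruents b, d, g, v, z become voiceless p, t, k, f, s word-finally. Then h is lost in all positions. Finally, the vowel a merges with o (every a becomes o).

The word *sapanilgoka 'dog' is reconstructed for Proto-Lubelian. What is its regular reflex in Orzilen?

Orzilen: start from *sapanilgoka.
  rule 1 (unconditioned shift): sapanilgoka → sapanilgoha
  rule 2 (unconditioned shift): sapanilgoha → sapanilkoha
  rule 3 (debuccalisation): sapanilkoha → hapanilkoha
  rule 4: no change — hapanilkoha
  rule 5 (h-loss): hapanilkoha → apanilkoa
  rule 6 (vowel merger): apanilkoa → oponilkoo
  ⇒ Orzilen oponilkoo

oponilkoo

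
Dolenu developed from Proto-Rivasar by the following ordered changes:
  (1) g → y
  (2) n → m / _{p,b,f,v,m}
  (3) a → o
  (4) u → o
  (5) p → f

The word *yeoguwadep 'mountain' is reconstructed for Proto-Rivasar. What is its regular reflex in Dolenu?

yeoyowodef

Dolenu: *yeoguwadep > yeoyuwadep > yeoyuwodep > yeoyowodep > yeoyowodef  (by unconditioned shift, vowel merger, vowel merger, unconditioned shift)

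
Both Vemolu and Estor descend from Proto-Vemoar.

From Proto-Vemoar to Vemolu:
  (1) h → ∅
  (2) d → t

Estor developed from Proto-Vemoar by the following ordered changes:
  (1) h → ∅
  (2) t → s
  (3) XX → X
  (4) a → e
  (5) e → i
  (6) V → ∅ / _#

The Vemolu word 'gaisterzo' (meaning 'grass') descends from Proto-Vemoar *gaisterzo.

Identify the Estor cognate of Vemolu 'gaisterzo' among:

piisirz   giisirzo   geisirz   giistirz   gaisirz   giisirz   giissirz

Estor: *gaisterzo
  gaisterzo (rule 1 does not apply)
  gaisterzo → gaisserzo   [unconditioned shift]
  gaisserzo → gaiserzo   [degemination]
  gaiserzo → geiserzo   [vowel merger]
  geiserzo → giisirzo   [vowel merger]
  giisirzo → giisirz   [apocope]
  giving Estor giisirz.
Only 'giisirz' matches the regular Estor development of *gaisterzo.

giisirz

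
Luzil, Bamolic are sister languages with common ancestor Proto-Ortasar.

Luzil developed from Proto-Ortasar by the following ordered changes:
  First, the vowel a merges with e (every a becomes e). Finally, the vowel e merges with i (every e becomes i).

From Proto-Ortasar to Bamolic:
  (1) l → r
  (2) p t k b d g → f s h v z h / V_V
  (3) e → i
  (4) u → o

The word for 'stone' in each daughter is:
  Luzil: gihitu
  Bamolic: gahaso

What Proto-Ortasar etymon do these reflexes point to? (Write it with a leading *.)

*gahatu

Position 5: Luzil has t, Bamolic has s. Luzil preserves t here (none of its changes turn any other segment into t), so the proto-segment is *t.
Position 4: Luzil has i, Bamolic has a. Bamolic preserves a here (none of its changes turn any other segment into a), so the proto-segment is *a.
Position 6: Luzil has u, Bamolic has o. Luzil preserves u here (none of its changes turn any other segment into u), so the proto-segment is *u.
This points to *gahatu. Verify forward in each daughter:
Luzil: *gahatu > gehetu > gihitu  (by vowel merger, vowel merger)
Bamolic: *gahatu > gahasu > gahaso  (by intervocalic lenition, vowel merger)
*gahatu is the unique common source.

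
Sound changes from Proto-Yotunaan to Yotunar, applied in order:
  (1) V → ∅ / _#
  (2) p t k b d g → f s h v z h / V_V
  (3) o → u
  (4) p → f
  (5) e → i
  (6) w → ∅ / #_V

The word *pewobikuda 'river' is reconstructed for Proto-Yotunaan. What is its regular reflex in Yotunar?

fiwuvihud

Yotunar: start from *pewobikuda.
  rule 1 (apocope): pewobikuda → pewobikud
  rule 2 (intervocalic lenition): pewobikud → pewovihud
  rule 3 (vowel merger): pewovihud → pewuvihud
  rule 4 (unconditioned shift): pewuvihud → fewuvihud
  rule 5 (vowel merger): fewuvihud → fiwuvihud
  rule 6: no change — fiwuvihud
  ⇒ Yotunar fiwuvihud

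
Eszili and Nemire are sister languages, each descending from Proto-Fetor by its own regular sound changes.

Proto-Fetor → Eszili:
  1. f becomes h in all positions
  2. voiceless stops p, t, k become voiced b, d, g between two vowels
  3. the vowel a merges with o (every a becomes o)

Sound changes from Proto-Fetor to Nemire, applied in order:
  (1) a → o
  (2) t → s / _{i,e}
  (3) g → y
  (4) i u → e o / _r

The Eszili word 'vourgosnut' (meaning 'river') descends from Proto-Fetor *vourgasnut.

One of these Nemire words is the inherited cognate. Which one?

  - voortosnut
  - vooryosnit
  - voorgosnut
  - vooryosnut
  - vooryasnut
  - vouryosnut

vooryosnut

Nemire: *vourgasnut > vourgosnut > vouryosnut > vooryosnut  (by vowel merger, unconditioned shift, pre-rhotic lowering)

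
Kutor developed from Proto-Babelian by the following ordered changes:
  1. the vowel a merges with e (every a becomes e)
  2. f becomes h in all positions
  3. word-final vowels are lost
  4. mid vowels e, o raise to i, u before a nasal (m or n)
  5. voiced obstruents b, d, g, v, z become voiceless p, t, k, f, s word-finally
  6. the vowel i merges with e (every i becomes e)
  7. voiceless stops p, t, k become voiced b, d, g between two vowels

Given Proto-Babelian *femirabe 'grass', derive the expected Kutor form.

hemerep

Kutor: *femirabe
  femirabe → femirebe   [vowel merger]
  femirebe → hemirebe   [unconditioned shift]
  hemirebe → hemireb   [apocope]
  hemireb → himireb   [pre-nasal raising]
  himireb → himirep   [final devoicing]
  himirep → hemerep   [vowel merger]
  hemerep (rule 7 does not apply)
  giving Kutor hemerep.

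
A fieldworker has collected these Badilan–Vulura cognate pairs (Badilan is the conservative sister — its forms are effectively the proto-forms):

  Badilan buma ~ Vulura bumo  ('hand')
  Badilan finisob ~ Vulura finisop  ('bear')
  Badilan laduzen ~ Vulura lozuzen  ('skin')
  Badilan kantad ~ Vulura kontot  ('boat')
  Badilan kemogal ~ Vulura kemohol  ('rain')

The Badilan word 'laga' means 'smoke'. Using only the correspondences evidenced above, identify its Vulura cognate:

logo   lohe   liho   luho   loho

loho

laduzen ~ lozuzen, kantad ~ kontot — Badilan a corresponds to Vulura o after a consonant, before a consonant other than r, m, n, p, b, f, v.
kemogal ~ kemohol — Badilan g corresponds to Vulura h between vowels (before a back vowel).
buma ~ bumo — Badilan a corresponds to Vulura o word-finally.
Applying these to Badilan 'laga':
  laga → loga   (a→o after a consonant, before a consonant other than r, m, n, p, b, f, v)
  loga → loha   (g→h between vowels (before a back vowel))
  loha → loho   (a→o word-finally)
So the Vulura cognate is 'loho'.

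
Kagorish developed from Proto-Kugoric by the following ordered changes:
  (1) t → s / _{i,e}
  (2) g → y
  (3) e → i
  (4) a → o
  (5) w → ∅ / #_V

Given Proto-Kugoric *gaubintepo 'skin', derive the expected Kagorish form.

Kagorish: *gaubintepo
  gaubintepo → gaubinsepo   [palatalisation]
  gaubinsepo → yaubinsepo   [unconditioned shift]
  yaubinsepo → yaubinsipo   [vowel merger]
  yaubinsipo → youbinsipo   [vowel merger]
  youbinsipo (rule 5 does not apply)
  giving Kagorish youbinsipo.

youbinsipo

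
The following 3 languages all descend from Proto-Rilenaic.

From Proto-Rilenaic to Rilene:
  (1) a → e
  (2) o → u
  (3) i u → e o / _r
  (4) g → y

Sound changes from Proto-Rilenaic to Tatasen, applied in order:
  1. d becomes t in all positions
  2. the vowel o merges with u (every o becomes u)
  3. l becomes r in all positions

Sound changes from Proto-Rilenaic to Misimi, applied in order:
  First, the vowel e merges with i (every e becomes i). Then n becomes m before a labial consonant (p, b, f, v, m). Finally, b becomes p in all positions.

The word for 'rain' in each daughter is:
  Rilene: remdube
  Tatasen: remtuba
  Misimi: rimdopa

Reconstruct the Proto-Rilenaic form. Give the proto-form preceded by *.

Position 6: Rilene has b, Tatasen has b, Misimi has p. Rilene preserves b here (none of its changes turn any other segment into b), so the proto-segment is *b.
Position 5: Rilene has u, Tatasen has u, Misimi has o. Misimi preserves o here (none of its changes turn any other segment into o), so the proto-segment is *o.
Verify the candidate proto-form against each daughter:
Rilene: *remdoba
  remdoba → remdobe   [vowel merger]
  remdobe → remdube   [vowel merger]
  remdube (rule 3 does not apply)
  remdube (rule 4 does not apply)
  giving Rilene remdube.
Tatasen: *remdoba > remtoba > remtuba  (by unconditioned shift, vowel merger)
Misimi: start from *remdoba.
  rule 1 (vowel merger): remdoba → rimdoba
  rule 2: no change — rimdoba
  rule 3 (unconditioned shift): rimdoba → rimdopa
  ⇒ Misimi rimdopa
Only *remdoba yields all of Rilene remdube, Tatasen remtuba, Misimi rimdopa.

*remdoba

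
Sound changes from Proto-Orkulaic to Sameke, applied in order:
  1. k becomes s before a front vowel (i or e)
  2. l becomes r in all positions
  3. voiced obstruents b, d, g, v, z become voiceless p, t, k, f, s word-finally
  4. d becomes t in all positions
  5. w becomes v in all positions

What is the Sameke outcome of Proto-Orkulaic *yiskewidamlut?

yissevitamrut

Sameke: start from *yiskewidamlut.
  rule 1 (palatalisation): yiskewidamlut → yissewidamlut
  rule 2 (unconditioned shift): yissewidamlut → yissewidamrut
  rule 3: no change — yissewidamrut
  rule 4 (unconditioned shift): yissewidamrut → yissewitamrut
  rule 5 (unconditioned shift): yissewitamrut → yissevitamrut
  ⇒ Sameke yissevitamrut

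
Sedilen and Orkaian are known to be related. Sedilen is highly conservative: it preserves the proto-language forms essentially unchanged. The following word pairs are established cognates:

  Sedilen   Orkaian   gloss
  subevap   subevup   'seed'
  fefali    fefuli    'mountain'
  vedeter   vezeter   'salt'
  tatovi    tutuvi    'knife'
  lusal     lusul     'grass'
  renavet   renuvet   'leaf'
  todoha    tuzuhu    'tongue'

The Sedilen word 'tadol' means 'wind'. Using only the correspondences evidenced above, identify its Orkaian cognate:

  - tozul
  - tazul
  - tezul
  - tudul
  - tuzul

fefali ~ fefuli, tatovi ~ tutuvi — Sedilen a corresponds to Orkaian u after a consonant, before a consonant other than r, m, n, p, b, f, v.
todoha ~ tuzuhu — Sedilen d corresponds to Orkaian z between vowels (before a back vowel).
todoha ~ tuzuhu — Sedilen o corresponds to Orkaian u after a consonant, before a consonant other than r, m, n, p, b, f, v.
Applying these to Sedilen 'tadol':
  tadol → tudol   (a→u after a consonant, before a consonant other than r, m, n, p, b, f, v)
  tudol → tuzol   (d→z between vowels (before a back vowel))
  tuzol → tuzul   (o→u after a consonant, before a consonant other than r, m, n, p, b, f, v)
So the Orkaian cognate is 'tuzul'.

tuzul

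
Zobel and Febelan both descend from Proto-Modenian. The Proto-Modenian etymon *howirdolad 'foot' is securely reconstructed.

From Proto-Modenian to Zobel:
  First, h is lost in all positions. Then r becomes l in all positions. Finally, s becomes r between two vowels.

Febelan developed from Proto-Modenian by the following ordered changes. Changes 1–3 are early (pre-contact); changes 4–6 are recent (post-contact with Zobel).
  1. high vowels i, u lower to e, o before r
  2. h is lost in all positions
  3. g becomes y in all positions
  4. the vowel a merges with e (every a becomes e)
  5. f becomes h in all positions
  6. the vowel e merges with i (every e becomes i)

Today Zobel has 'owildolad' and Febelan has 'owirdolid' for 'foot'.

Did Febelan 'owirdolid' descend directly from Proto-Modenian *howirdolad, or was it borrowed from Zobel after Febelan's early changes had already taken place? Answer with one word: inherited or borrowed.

If inherited, *howirdolad would pass through all of Febelan's changes:
Febelan: start from *howirdolad.
  rule 1 (pre-rhotic lowering): howirdolad → howerdolad
  rule 2 (h-loss): howerdolad → owerdolad
  rule 3: no change — owerdolad
  rule 4 (vowel merger): owerdolad → owerdoled
  rule 5: no change — owerdoled
  rule 6 (vowel merger): owerdoled → owirdolid
  ⇒ Febelan owirdolid
If borrowed from Zobel 'owildolad' after the early changes, it would undergo only the recent ones:
  rule 4 (vowel merger): owildolad → owildoled
  rule 5 (unconditioned shift): no change (owildoled)
  rule 6 (vowel merger): owildoled → owildolid
  ⇒ as a loan: owildolid
Febelan 'owirdolid' matches the inherited outcome exactly, so it is an inherited cognate, not a loan.

inherited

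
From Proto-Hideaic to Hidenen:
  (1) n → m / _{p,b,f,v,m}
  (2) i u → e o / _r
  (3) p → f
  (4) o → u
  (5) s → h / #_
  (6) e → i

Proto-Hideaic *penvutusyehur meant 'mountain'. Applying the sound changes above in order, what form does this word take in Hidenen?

fimvutusyihur

Hidenen: *penvutusyehur > pemvutusyehur > pemvutusyehor > femvutusyehor > femvutusyehur > fimvutusyihur  (by nasal place assimilation, pre-rhotic lowering, unconditioned shift, vowel merger, vowel merger)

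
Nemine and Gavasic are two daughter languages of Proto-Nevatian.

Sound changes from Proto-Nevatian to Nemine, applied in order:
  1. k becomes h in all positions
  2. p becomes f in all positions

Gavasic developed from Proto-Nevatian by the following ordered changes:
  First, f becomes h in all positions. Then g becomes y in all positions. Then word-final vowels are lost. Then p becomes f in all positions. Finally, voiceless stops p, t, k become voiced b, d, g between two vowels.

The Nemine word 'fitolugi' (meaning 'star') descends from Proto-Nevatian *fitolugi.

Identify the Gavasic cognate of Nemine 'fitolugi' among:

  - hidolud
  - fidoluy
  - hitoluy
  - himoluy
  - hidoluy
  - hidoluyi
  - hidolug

Gavasic: *fitolugi
  fitolugi → hitolugi   [unconditioned shift]
  hitolugi → hitoluyi   [unconditioned shift]
  hitoluyi → hitoluy   [apocope]
  hitoluy (rule 4 does not apply)
  hitoluy → hidoluy   [intervocalic voicing]
  giving Gavasic hidoluy.
Only 'hidoluy' matches the regular Gavasic development of *fitolugi.

hidoluy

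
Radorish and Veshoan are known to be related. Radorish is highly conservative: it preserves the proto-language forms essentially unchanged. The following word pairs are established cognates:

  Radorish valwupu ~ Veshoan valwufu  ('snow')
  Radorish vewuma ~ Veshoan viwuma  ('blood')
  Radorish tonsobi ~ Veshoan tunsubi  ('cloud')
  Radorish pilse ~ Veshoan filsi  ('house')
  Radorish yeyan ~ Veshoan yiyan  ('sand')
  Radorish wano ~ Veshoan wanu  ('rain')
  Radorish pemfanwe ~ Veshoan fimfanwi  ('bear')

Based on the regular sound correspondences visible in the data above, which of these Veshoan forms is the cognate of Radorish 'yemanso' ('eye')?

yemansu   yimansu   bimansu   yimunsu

yimansu

pemfanwe ~ fimfanwi — Radorish e corresponds to Veshoan i after a consonant, before a nasal.
wano ~ wanu — Radorish o corresponds to Veshoan u word-finally.
Applying these to Radorish 'yemanso':
  yemanso → yimanso   (e→i after a consonant, before a nasal)
  yimanso → yimansu   (o→u word-finally)
So the Veshoan cognate is 'yimansu'.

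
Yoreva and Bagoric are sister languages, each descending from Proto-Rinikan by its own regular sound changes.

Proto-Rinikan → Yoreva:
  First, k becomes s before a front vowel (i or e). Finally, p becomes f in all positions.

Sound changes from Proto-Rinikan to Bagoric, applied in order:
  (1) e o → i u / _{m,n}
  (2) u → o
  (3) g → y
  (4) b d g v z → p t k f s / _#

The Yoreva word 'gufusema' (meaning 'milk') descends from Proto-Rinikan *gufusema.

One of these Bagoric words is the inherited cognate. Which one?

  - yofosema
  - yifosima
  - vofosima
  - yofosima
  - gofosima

Bagoric: *gufusema > gufusima > gofosima > yofosima  (by pre-nasal raising, vowel merger, unconditioned shift)

yofosima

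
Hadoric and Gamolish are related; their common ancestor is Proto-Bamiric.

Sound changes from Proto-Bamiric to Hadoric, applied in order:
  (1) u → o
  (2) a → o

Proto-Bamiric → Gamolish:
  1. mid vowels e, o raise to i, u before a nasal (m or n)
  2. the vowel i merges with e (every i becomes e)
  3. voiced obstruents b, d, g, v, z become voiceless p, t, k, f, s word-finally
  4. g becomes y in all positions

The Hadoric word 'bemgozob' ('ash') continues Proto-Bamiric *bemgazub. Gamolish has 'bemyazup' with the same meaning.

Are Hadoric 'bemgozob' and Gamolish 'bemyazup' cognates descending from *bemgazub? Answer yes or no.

yes

Derive the expected Gamolish reflex of *bemgazub:
Gamolish: start from *bemgazub.
  rule 1 (pre-nasal raising): bemgazub → bimgazub
  rule 2 (vowel merger): bimgazub → bemgazub
  rule 3 (final devoicing): bemgazub → bemgazup
  rule 4 (unconditioned shift): bemgazup → bemyazup
  ⇒ Gamolish bemyazup
Gamolish 'bemyazup' matches the regular reflex exactly, so the pair is cognate.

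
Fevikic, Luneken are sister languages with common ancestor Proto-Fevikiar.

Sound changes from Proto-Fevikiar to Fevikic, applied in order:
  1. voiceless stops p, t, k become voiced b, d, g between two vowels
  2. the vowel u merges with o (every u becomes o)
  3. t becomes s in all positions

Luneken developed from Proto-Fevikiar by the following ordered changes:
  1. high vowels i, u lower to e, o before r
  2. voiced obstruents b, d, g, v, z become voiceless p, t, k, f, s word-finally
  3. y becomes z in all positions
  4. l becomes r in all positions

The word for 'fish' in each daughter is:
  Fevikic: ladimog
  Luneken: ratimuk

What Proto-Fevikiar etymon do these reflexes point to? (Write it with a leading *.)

Position 1: Fevikic has l, Luneken has r. Fevikic preserves l here (none of its changes turn any other segment into l), so the proto-segment is *l.
Position 3: Fevikic has d, Luneken has t. Taking the neighbouring segments as reconstructed: Fevikic d could go back to *t or *d; Luneken t can only go back to *t — the one source consistent with every daughter is *t.
Position 6: Fevikic has o, Luneken has u. Luneken preserves u here (none of its changes turn any other segment into u), so the proto-segment is *u.
Continuing position by position gives *latimug; check it forward:
Fevikic: *latimug
  latimug → ladimug   [intervocalic voicing]
  ladimug → ladimog   [vowel merger]
  ladimog (rule 3 does not apply)
  giving Fevikic ladimog.
Luneken: start from *latimug.
  rule 1: no change — latimug
  rule 2 (final devoicing): latimug → latimuk
  rule 3: no change — latimuk
  rule 4 (unconditioned shift): latimuk → ratimuk
  ⇒ Luneken ratimuk
No other proto-form is consistent with every reflex, so the reconstruction is *latimug.

*latimug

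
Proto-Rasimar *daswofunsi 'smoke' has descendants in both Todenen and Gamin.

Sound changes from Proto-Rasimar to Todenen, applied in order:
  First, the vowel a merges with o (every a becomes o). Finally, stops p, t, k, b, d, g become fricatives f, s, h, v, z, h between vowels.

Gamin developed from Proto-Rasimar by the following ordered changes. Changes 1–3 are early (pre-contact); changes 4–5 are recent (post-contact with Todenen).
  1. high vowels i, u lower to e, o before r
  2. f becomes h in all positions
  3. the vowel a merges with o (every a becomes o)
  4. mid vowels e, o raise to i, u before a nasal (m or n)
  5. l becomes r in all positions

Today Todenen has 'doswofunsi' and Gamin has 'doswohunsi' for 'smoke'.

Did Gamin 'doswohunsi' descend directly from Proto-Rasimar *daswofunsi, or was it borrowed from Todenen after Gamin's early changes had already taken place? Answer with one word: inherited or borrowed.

If inherited, *daswofunsi would pass through all of Gamin's changes:
Gamin: *daswofunsi > daswohunsi > doswohunsi  (by unconditioned shift, vowel merger)
If borrowed from Todenen 'doswofunsi' after the early changes, it would undergo only the recent ones:
  rule 4 (pre-nasal raising): no change (doswofunsi)
  rule 5 (unconditioned shift): no change (doswofunsi)
  ⇒ as a loan: doswofunsi
Gamin 'doswohunsi' matches the inherited outcome exactly, so it is an inherited cognate, not a loan.

inherited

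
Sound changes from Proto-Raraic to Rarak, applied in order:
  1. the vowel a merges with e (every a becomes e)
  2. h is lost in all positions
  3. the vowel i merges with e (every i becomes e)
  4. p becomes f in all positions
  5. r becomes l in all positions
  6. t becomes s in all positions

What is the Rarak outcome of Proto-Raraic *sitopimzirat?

Rarak: *sitopimzirat > sitopimziret > setopemzeret > setofemzeret > setofemzelet > sesofemzeles  (by vowel merger, vowel merger, unconditioned shift, unconditioned shift, unconditioned shift)

sesofemzeles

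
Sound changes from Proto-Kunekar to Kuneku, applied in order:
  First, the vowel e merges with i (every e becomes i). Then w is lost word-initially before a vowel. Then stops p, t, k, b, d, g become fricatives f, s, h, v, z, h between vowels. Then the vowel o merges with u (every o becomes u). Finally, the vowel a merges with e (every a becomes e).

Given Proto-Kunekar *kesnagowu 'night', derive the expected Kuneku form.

kisnehuwu

Kuneku: start from *kesnagowu.
  rule 1 (vowel merger): kesnagowu → kisnagowu
  rule 2: no change — kisnagowu
  rule 3 (intervocalic lenition): kisnagowu → kisnahowu
  rule 4 (vowel merger): kisnahowu → kisnahuwu
  rule 5 (vowel merger): kisnahuwu → kisnehuwu
  ⇒ Kuneku kisnehuwu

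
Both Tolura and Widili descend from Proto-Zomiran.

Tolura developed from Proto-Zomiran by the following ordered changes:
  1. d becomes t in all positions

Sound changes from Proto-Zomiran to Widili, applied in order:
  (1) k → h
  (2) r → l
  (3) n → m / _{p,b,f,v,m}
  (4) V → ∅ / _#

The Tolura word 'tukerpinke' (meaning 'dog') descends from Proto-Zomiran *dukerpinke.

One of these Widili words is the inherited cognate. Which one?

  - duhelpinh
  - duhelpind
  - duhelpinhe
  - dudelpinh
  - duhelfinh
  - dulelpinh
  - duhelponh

duhelpinh

Widili: start from *dukerpinke.
  rule 1 (unconditioned shift): dukerpinke → duherpinhe
  rule 2 (unconditioned shift): duherpinhe → duhelpinhe
  rule 3: no change — duhelpinhe
  rule 4 (apocope): duhelpinhe → duhelpinh
  ⇒ Widili duhelpinh
The other candidates each miss or misapply at least one Widili change.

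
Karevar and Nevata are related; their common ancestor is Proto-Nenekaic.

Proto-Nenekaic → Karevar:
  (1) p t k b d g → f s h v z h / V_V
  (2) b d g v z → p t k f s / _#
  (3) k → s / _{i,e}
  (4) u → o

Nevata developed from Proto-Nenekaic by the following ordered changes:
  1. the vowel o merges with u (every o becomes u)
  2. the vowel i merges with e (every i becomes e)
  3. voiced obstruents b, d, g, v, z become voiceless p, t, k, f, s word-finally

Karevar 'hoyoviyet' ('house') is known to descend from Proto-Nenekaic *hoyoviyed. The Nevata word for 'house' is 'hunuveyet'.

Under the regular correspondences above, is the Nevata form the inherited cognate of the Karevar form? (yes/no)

Derive the expected Nevata reflex of *hoyoviyed:
Nevata: start from *hoyoviyed.
  rule 1 (vowel merger): hoyoviyed → huyuviyed
  rule 2 (vowel merger): huyuviyed → huyuveyed
  rule 3 (final devoicing): huyuveyed → huyuveyet
  ⇒ Nevata huyuveyet
The regular Nevata reflex would be 'huyuveyet', but the attested form is 'hunuveyet'. The correspondence is irregular, so they are not cognates (the Nevata form has a different source).

no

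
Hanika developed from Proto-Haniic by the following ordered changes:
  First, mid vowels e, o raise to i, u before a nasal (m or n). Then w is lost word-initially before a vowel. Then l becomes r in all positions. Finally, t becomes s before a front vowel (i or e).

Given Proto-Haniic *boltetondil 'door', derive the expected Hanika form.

borsetundir

Hanika: start from *boltetondil.
  rule 1 (pre-nasal raising): boltetondil → boltetundil
  rule 2: no change — boltetundil
  rule 3 (unconditioned shift): boltetundil → bortetundir
  rule 4 (palatalisation): bortetundir → borsetundir
  ⇒ Hanika borsetundir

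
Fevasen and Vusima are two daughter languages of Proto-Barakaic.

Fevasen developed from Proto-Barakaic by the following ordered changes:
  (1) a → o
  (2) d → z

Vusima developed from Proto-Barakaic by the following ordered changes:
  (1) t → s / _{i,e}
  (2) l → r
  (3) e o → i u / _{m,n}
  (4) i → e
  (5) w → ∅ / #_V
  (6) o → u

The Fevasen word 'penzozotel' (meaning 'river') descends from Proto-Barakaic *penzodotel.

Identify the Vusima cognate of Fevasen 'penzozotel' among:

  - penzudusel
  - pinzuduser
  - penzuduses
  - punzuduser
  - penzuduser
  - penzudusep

penzuduser

Vusima: start from *penzodotel.
  rule 1 (palatalisation): penzodotel → penzodosel
  rule 2 (unconditioned shift): penzodosel → penzodoser
  rule 3 (pre-nasal raising): penzodoser → pinzodoser
  rule 4 (vowel merger): pinzodoser → penzodoser
  rule 5: no change — penzodoser
  rule 6 (vowel merger): penzodoser → penzuduser
  ⇒ Vusima penzuduser
Among the options, 'penzuduser' alone shows every Vusima change applied in order.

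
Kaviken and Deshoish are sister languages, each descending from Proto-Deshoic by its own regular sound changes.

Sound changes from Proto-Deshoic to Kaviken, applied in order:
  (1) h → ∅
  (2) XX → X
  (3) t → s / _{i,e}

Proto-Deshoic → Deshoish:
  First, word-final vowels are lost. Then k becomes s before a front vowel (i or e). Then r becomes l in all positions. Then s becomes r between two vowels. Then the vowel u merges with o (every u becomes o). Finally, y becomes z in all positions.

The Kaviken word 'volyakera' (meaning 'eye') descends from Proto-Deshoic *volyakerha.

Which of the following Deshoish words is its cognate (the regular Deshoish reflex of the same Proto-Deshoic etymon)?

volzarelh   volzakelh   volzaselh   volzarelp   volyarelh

volzarelh

Deshoish: *volyakerha > volyakerh > volyaserh > volyaselh > volyarelh > volzarelh  (by apocope, palatalisation, unconditioned shift, rhotacism, unconditioned shift)
The other candidates each miss or misapply at least one Deshoish change.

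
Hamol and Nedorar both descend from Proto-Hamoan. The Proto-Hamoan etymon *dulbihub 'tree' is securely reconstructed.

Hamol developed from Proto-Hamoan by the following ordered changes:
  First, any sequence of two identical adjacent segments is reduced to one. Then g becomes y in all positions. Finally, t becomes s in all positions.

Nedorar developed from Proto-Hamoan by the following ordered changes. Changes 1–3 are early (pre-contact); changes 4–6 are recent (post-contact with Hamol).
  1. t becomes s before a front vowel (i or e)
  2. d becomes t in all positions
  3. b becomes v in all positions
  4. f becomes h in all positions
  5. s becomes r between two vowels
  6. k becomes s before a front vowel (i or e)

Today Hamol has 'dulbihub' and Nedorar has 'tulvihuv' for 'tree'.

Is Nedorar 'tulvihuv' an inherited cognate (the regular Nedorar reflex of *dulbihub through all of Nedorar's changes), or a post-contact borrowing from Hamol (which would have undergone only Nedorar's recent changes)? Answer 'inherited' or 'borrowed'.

If inherited, *dulbihub would pass through all of Nedorar's changes:
Nedorar: *dulbihub
  dulbihub (rule 1 does not apply)
  dulbihub → tulbihub   [unconditioned shift]
  tulbihub → tulvihuv   [unconditioned shift]
  tulvihuv (rule 4 does not apply)
  tulvihuv (rule 5 does not apply)
  tulvihuv (rule 6 does not apply)
  giving Nedorar tulvihuv.
If borrowed from Hamol 'dulbihub' after the early changes, it would undergo only the recent ones:
  rule 4 (unconditioned shift): no change (dulbihub)
  rule 5 (rhotacism): no change (dulbihub)
  rule 6 (palatalisation): no change (dulbihub)
  ⇒ as a loan: dulbihub
Nedorar 'tulvihuv' matches the inherited outcome exactly, so it is an inherited cognate, not a loan.

inherited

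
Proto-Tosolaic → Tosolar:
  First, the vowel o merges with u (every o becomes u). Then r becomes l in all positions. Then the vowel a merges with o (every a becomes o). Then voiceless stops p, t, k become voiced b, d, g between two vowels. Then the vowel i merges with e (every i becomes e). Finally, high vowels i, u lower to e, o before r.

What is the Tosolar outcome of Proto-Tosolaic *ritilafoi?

Tosolar: *ritilafoi
  ritilafoi → ritilafui   [vowel merger]
  ritilafui → litilafui   [unconditioned shift]
  litilafui → litilofui   [vowel merger]
  litilofui → lidilofui   [intervocalic voicing]
  lidilofui → ledelofue   [vowel merger]
  ledelofue (rule 6 does not apply)
  giving Tosolar ledelofue.

ledelofue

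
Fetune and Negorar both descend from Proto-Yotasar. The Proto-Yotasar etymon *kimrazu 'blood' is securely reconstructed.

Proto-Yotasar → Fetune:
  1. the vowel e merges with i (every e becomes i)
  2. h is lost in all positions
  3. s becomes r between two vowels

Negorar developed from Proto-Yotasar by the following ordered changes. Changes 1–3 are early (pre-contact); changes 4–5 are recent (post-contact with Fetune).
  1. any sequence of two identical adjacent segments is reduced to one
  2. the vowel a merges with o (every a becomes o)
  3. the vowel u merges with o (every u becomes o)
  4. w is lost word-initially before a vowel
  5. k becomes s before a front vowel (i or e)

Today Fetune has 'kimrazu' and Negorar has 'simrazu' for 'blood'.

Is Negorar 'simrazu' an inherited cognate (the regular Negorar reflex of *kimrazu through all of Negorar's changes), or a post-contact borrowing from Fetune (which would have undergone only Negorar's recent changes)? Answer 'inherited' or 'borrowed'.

borrowed

If inherited, *kimrazu would pass through all of Negorar's changes:
Negorar: start from *kimrazu.
  rule 1: no change — kimrazu
  rule 2 (vowel merger): kimrazu → kimrozu
  rule 3 (vowel merger): kimrozu → kimrozo
  rule 4: no change — kimrozo
  rule 5 (palatalisation): kimrozo → simrozo
  ⇒ Negorar simrozo
If borrowed from Fetune 'kimrazu' after the early changes, it would undergo only the recent ones:
  rule 4 (glide loss): no change (kimrazu)
  rule 5 (palatalisation): kimrazu → simrazu
  ⇒ as a loan: simrazu
Negorar 'simrazu' matches the loan outcome 'simrazu', not the inherited 'simrozo' — it skipped the early Negorar changes, so it was borrowed from Fetune.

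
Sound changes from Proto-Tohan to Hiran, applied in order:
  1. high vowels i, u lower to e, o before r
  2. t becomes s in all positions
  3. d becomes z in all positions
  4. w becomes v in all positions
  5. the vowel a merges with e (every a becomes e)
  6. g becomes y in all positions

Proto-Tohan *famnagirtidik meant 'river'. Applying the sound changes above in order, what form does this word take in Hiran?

Hiran: *famnagirtidik
  famnagirtidik → famnagertidik   [pre-rhotic lowering]
  famnagertidik → famnagersidik   [unconditioned shift]
  famnagersidik → famnagersizik   [unconditioned shift]
  famnagersizik (rule 4 does not apply)
  famnagersizik → femnegersizik   [vowel merger]
  femnegersizik → femneyersizik   [unconditioned shift]
  giving Hiran femneyersizik.

femneyersizik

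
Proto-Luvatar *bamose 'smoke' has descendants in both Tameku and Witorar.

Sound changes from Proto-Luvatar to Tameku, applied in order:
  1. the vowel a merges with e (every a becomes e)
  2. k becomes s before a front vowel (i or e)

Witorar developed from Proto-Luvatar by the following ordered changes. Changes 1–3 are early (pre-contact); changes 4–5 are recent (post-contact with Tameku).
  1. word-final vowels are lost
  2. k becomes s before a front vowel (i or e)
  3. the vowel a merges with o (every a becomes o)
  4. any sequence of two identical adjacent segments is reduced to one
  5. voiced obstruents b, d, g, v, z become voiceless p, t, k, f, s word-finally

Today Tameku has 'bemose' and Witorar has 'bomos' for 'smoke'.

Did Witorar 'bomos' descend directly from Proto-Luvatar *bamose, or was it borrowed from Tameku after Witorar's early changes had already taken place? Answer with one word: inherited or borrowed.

inherited

If inherited, *bamose would pass through all of Witorar's changes:
Witorar: *bamose > bamos > bomos  (by apocope, vowel merger)
If borrowed from Tameku 'bemose' after the early changes, it would undergo only the recent ones:
  rule 4 (degemination): no change (bemose)
  rule 5 (final devoicing): no change (bemose)
  ⇒ as a loan: bemose
Witorar 'bomos' matches the inherited outcome exactly, so it is an inherited cognate, not a loan.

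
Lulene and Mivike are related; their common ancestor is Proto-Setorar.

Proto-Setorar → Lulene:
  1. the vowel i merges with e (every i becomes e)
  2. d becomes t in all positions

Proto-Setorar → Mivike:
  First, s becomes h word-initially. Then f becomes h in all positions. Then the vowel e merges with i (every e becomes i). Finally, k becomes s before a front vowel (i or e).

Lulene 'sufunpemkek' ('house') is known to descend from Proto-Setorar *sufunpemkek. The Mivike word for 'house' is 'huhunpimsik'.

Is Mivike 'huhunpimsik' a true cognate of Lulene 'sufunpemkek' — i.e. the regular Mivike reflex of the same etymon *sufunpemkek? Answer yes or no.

yes

Derive the expected Mivike reflex of *sufunpemkek:
Mivike: *sufunpemkek > hufunpemkek > huhunpemkek > huhunpimkik > huhunpimsik  (by debuccalisation, unconditioned shift, vowel merger, palatalisation)
Mivike 'huhunpimsik' matches the regular reflex exactly, so the pair is cognate.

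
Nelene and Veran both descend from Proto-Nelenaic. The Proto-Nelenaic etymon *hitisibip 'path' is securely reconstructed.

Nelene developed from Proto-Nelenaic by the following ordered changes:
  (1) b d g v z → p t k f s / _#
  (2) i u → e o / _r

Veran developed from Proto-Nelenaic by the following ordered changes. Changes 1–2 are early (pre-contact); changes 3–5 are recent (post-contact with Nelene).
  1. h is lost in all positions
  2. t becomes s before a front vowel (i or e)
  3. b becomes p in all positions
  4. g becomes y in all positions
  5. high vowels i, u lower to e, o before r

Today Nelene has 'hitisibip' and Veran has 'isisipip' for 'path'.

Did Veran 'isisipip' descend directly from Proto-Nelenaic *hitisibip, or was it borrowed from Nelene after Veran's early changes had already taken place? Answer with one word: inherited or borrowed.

inherited

If inherited, *hitisibip would pass through all of Veran's changes:
Veran: start from *hitisibip.
  rule 1 (h-loss): hitisibip → itisibip
  rule 2 (palatalisation): itisibip → isisibip
  rule 3 (unconditioned shift): isisibip → isisipip
  rule 4: no change — isisipip
  rule 5: no change — isisipip
  ⇒ Veran isisipip
If borrowed from Nelene 'hitisibip' after the early changes, it would undergo only the recent ones:
  rule 3 (unconditioned shift): hitisibip → hitisipip
  rule 4 (unconditioned shift): no change (hitisipip)
  rule 5 (pre-rhotic lowering): no change (hitisipip)
  ⇒ as a loan: hitisipip
Veran 'isisipip' matches the inherited outcome exactly, so it is an inherited cognate, not a loan.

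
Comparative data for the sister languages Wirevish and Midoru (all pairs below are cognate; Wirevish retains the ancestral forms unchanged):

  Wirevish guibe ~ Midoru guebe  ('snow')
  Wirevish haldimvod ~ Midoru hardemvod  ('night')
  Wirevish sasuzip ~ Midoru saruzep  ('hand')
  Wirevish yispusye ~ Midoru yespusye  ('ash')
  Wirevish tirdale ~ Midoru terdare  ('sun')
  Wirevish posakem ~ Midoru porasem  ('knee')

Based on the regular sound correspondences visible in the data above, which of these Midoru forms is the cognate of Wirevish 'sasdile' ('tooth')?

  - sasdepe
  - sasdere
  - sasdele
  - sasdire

yispusye ~ yespusye — Wirevish i corresponds to Midoru e after a consonant, before a consonant other than r, m, n, p, b, f, v.
tirdale ~ terdare — Wirevish l corresponds to Midoru r between vowels (before a front vowel).
Applying these to Wirevish 'sasdile':
  sasdile → sasdele   (i→e after a consonant, before a consonant other than r, m, n, p, b, f, v)
  sasdele → sasdere   (l→r between vowels (before a front vowel))
So the Midoru cognate is 'sasdere'.

sasdere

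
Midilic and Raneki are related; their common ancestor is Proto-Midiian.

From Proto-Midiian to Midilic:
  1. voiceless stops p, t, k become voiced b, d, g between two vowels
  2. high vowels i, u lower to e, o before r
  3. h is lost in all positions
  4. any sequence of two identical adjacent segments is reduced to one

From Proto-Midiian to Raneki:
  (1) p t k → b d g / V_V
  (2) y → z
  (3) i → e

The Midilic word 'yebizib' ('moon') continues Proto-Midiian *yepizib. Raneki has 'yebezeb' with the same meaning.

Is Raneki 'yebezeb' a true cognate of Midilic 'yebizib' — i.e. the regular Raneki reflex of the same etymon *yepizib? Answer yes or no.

Derive the expected Raneki reflex of *yepizib:
Raneki: *yepizib > yebizib > zebizib > zebezeb  (by intervocalic voicing, unconditioned shift, vowel merger)
The regular Raneki reflex would be 'zebezeb', but the attested form is 'yebezeb'. The correspondence is irregular, so they are not cognates (the Raneki form has a different source).

no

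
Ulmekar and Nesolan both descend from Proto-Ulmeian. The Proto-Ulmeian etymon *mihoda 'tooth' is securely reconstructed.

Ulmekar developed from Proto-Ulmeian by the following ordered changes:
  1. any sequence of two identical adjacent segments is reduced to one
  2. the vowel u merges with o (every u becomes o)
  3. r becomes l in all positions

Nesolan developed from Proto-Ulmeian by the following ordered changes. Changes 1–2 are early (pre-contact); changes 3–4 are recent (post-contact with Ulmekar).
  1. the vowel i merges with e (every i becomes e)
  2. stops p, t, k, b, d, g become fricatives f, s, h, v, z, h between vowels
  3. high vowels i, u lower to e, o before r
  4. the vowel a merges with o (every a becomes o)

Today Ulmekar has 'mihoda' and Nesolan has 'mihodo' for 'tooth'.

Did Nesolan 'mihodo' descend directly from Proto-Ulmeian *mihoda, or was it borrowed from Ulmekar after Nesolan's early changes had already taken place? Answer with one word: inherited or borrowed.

If inherited, *mihoda would pass through all of Nesolan's changes:
Nesolan: start from *mihoda.
  rule 1 (vowel merger): mihoda → mehoda
  rule 2 (intervocalic lenition): mehoda → mehoza
  rule 3: no change — mehoza
  rule 4 (vowel merger): mehoza → mehozo
  ⇒ Nesolan mehozo
If borrowed from Ulmekar 'mihoda' after the early changes, it would undergo only the recent ones:
  rule 3 (pre-rhotic lowering): no change (mihoda)
  rule 4 (vowel merger): mihoda → mihodo
  ⇒ as a loan: mihodo
Nesolan 'mihodo' matches the loan outcome 'mihodo', not the inherited 'mehozo' — it skipped the early Nesolan changes, so it was borrowed from Ulmekar.

borrowed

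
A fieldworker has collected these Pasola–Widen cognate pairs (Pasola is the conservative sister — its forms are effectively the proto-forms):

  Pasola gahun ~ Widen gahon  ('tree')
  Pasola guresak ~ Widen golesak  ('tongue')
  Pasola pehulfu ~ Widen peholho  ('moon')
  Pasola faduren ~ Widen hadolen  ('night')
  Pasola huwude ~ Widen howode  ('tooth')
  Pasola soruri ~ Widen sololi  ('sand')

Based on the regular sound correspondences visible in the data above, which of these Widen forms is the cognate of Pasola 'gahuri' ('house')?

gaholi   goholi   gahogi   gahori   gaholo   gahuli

guresak ~ golesak, faduren ~ hadolen — Pasola u corresponds to Widen o after a consonant, before r.
soruri ~ sololi — Pasola r corresponds to Widen l between vowels (before a front vowel).
Applying these to Pasola 'gahuri':
  gahuri → gahori   (u→o after a consonant, before r)
  gahori → gaholi   (r→l between vowels (before a front vowel))
So the Widen cognate is 'gaholi'.

gaholi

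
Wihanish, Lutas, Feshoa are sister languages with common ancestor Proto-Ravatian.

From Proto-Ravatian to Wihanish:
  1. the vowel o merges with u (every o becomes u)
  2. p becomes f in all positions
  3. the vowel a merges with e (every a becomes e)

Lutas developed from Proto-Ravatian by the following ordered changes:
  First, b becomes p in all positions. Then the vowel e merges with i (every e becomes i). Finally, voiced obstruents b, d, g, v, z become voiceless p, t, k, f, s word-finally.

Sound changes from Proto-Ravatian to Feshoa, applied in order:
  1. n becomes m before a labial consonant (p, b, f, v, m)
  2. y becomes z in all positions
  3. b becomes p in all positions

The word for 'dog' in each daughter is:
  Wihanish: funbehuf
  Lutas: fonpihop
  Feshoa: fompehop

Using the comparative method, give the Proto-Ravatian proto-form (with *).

Position 7: Wihanish has u, Lutas has o, Feshoa has o. Lutas preserves o here (none of its changes turn any other segment into o), so the proto-segment is *o.
Position 8: Wihanish has f, Lutas has p, Feshoa has p. Taking the neighbouring segments as reconstructed: Wihanish f could go back to *p or *f; Lutas p could go back to *p or *b; Feshoa p could go back to *p or *b — the one source consistent with every daughter is *p.
Continuing position by position gives *fonbehop; check it forward:
Wihanish: start from *fonbehop.
  rule 1 (vowel merger): fonbehop → funbehup
  rule 2 (unconditioned shift): funbehup → funbehuf
  rule 3: no change — funbehuf
  ⇒ Wihanish funbehuf
Lutas: *fonbehop
  fonbehop → fonpehop   [unconditioned shift]
  fonpehop → fonpihop   [vowel merger]
  fonpihop (rule 3 does not apply)
  giving Lutas fonpihop.
Feshoa: *fonbehop
  fonbehop → fombehop   [nasal place assimilation]
  fombehop (rule 2 does not apply)
  fombehop → fompehop   [unconditioned shift]
  giving Feshoa fompehop.
No other proto-form is consistent with every reflex, so the reconstruction is *fonbehop.

*fonbehop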